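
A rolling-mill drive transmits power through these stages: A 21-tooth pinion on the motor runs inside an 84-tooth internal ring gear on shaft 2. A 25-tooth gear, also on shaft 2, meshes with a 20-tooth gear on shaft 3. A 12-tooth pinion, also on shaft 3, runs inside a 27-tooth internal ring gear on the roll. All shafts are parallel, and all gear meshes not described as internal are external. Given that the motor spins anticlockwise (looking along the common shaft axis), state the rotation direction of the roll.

the motor → shaft 2: internal mesh, same direction → CCW.
shaft 2 → shaft 3: external mesh, 1 reversal → CW.
shaft 3 → the roll: internal mesh, same direction → CW.
1 reversal in total — an odd number — so the roll turns opposite to the motor.

clockwise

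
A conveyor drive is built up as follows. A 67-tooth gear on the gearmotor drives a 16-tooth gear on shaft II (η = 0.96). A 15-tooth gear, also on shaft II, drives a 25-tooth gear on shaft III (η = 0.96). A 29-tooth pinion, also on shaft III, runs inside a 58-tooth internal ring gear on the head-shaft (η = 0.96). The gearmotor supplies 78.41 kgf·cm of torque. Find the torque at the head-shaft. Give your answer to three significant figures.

After the gear mesh (16/67): 78.41 × 0.23881 × 0.96 = 17.976 kgf·cm
After the gear mesh (25/15): 17.976 × 1.6667 × 0.96 = 28.761 kgf·cm
After the internal gear (58/29): 28.761 × 2 × 0.96 = 55.222 kgf·cm

55.2 kgf·cm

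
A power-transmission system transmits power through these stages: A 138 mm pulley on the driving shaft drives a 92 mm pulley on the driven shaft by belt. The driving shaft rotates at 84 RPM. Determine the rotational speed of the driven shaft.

the driving shaft → the driven shaft (belt, 92/138): 84 ÷ 0.66667 = 126 RPM

126 RPM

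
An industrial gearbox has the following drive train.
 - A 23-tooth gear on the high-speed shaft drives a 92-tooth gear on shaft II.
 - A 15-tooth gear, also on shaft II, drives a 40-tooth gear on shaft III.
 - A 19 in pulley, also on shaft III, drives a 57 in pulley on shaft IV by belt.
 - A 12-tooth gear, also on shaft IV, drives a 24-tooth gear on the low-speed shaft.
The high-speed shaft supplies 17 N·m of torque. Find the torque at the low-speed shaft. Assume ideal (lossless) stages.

Gear mesh: ratio = 92/23 = 4; torque at shaft II = 17 × 4 = 68 N·m.
Gear mesh: ratio = 40/15 = 2.6667; torque at shaft III = 68 × 2.6667 = 181.33 N·m.
Belt: ratio = 57/19 = 3; torque at shaft IV = 181.33 × 3 = 544 N·m.
Gear mesh: ratio = 24/12 = 2; torque at the low-speed shaft = 544 × 2 = 1088 N·m.

1088 N·m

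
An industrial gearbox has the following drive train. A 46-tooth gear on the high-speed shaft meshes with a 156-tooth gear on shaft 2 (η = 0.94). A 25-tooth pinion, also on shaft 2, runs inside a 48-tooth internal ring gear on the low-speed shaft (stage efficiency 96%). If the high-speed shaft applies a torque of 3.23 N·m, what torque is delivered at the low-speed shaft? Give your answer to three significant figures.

After the gear mesh (156/46): 3.23 × 3.3913 × 0.94 = 10.297 N·m
After the internal gear (48/25): 10.297 × 1.92 × 0.96 = 18.979 N·m

19.0 N·m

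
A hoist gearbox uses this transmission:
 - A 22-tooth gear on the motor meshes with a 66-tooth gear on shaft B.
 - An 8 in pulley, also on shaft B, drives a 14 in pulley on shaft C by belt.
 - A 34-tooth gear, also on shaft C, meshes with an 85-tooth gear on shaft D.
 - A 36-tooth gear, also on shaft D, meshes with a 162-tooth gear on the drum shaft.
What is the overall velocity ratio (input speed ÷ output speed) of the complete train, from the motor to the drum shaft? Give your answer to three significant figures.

59.1

Each stage contributes driven/driver: gear mesh 66/22 = 3, belt 14/8 = 1.75, gear mesh 85/34 = 2.5, gear mesh 162/36 = 4.5.
Overall: 3 × 1.75 × 2.5 × 4.5 = 59.062.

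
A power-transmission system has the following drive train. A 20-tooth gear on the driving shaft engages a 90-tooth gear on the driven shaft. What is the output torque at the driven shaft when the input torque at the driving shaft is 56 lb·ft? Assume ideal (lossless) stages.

252 lb·ft

Gear mesh: ratio = 90/20 = 4.5; torque at the driven shaft = 56 × 4.5 = 252 lb·ft.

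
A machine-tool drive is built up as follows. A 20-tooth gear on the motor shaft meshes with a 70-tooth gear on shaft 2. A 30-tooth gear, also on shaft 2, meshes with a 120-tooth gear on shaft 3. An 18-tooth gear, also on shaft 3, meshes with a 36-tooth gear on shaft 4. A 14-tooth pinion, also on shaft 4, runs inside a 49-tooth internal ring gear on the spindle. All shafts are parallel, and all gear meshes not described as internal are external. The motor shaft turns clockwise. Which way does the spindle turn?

the motor shaft → shaft 2: external mesh, 1 reversal → CCW.
shaft 2 → shaft 3: external mesh, 1 reversal → CW.
shaft 3 → shaft 4: external mesh, 1 reversal → CCW.
shaft 4 → the spindle: internal mesh, same direction → CCW.
3 reversals in total — an odd number — so the spindle turns opposite to the motor shaft.

counterclockwise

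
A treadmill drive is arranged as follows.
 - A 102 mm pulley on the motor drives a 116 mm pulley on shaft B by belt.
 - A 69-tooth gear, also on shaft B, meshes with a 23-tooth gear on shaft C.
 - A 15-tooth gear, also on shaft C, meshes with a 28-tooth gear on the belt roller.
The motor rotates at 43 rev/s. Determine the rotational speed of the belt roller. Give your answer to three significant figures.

60.8 rev/s

Belt: ratio = 116/102 = 1.1373, so shaft B turns at 43 / 1.1373 = 37.81 rev/s.
Gear mesh: ratio = 23/69 = 0.33333, so shaft C turns at 37.81 / 0.33333 = 113.43 rev/s.
Gear mesh: ratio = 28/15 = 1.8667, so the belt roller turns at 113.43 / 1.8667 = 60.767 rev/s.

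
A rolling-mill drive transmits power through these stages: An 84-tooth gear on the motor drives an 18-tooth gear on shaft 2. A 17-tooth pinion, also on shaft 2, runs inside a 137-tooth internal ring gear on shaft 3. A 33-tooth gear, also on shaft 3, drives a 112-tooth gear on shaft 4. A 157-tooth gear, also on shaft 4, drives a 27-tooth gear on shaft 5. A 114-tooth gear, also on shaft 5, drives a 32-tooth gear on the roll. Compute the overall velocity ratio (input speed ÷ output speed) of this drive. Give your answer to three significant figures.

Each stage contributes driven/driver: gear mesh 18/84 = 0.21429, internal gear 137/17 = 8.0588, gear mesh 112/33 = 3.3939, gear mesh 27/157 = 0.17197, gear mesh 32/114 = 0.2807.
Overall: 0.21429 × 8.0588 × 3.3939 × 0.17197 × 0.2807 = 0.28293.

0.283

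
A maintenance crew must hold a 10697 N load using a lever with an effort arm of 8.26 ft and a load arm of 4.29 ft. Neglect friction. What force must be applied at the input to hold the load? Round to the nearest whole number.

5556 N

Lever MA = effort arm / load arm = 8.26/4.29 = 1.9254.
Effort = load / MA = 10697 / 1.9254 = 5555.7 N.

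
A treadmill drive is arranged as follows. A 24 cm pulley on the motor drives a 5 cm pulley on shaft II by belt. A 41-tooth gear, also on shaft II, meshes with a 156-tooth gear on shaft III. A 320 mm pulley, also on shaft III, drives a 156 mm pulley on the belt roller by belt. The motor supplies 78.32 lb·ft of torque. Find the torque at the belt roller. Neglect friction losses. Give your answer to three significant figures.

belt 5/24 = 0.20833 → τ = 78.32·0.20833 = 16.317 lb·ft
gear mesh 156/41 = 3.8049 → τ = 16.317·3.8049 = 62.083 lb·ft
belt 156/320 = 0.4875 → τ = 62.083·0.4875 = 30.265 lb·ft

30.3 lb·ft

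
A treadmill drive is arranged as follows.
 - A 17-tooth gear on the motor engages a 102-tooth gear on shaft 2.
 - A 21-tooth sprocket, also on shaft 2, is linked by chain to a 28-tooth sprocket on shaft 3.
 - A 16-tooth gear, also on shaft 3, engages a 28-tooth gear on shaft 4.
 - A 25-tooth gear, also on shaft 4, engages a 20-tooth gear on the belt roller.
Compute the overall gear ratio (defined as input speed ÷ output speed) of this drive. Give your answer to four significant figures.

Each stage contributes driven/driver: gear mesh 102/17 = 6, chain 28/21 = 1.3333, gear mesh 28/16 = 1.75, gear mesh 20/25 = 0.8.
Overall: 6 × 1.3333 × 1.75 × 0.8 = 11.2.

11.20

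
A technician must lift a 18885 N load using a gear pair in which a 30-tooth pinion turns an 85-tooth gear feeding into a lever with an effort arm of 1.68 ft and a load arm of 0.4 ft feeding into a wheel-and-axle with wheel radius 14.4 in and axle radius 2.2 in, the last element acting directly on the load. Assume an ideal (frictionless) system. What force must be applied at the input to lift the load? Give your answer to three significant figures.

242 N

Gear pair MA = 85/30 = 2.8333.
Lever MA = effort arm / load arm = 1.68/0.4 = 4.2.
Wheel-and-axle MA = R/r = 14.4/2.2 = 6.5455.
Combined ideal MA = 2.8333 × 4.2 × 6.5455 = 77.891.
Effort = load / MA = 18885 / 77.891 = 242.45 N.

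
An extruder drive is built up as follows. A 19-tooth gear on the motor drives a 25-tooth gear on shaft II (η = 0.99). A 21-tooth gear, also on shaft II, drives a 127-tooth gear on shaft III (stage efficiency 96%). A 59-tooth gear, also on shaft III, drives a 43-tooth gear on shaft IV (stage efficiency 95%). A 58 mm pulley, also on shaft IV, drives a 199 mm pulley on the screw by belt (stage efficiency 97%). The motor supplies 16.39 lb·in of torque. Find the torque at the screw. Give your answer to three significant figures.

Gear mesh: ratio = 25/19 = 1.3158; torque at shaft II = 16.39 × 1.3158 × 0.99 = 21.35 lb·in.
Gear mesh: ratio = 127/21 = 6.0476; torque at shaft III = 21.35 × 6.0476 × 0.96 = 123.95 lb·in.
Gear mesh: ratio = 43/59 = 0.72881; torque at shaft IV = 123.95 × 0.72881 × 0.95 = 85.822 lb·in.
Belt: ratio = 199/58 = 3.431; torque at the screw = 85.822 × 3.431 × 0.97 = 285.62 lb·in.

286 lb·in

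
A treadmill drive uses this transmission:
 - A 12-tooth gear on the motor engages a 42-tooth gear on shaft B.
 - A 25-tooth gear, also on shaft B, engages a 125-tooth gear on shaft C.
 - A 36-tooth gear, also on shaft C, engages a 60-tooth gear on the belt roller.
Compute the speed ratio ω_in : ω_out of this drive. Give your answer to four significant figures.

Each stage contributes driven/driver: gear mesh 42/12 = 3.5, gear mesh 125/25 = 5, gear mesh 60/36 = 1.6667.
Overall: 3.5 × 5 × 1.6667 = 29.167.

29.17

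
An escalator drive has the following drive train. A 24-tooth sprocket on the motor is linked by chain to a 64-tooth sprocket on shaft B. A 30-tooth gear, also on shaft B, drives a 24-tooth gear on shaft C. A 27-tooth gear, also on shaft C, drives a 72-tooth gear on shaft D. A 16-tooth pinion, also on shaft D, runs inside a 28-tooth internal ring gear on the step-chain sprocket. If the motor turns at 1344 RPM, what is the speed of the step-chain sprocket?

135 RPM

chain 64/24 = 2.6667 → 1344/2.6667 = 504 RPM
gear mesh 24/30 = 0.8 → 504/0.8 = 630 RPM
gear mesh 72/27 = 2.6667 → 630/2.6667 = 236.25 RPM
internal gear 28/16 = 1.75 → 236.25/1.75 = 135 RPM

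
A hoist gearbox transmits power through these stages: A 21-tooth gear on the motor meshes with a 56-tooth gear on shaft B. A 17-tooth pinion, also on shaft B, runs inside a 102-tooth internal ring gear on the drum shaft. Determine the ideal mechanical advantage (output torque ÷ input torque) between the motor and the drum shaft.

16

Each stage contributes driven/driver: gear mesh 56/21 = 2.6667, internal gear 102/17 = 6.
Overall: 2.6667 × 6 = 16.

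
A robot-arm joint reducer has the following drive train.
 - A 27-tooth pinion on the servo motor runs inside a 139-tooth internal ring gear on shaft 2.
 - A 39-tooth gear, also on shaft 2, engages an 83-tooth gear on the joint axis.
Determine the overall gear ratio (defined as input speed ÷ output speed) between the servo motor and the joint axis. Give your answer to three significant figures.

Each stage contributes driven/driver: internal gear 139/27 = 5.1481, gear mesh 83/39 = 2.1282.
Overall: 5.1481 × 2.1282 = 10.956.

11.0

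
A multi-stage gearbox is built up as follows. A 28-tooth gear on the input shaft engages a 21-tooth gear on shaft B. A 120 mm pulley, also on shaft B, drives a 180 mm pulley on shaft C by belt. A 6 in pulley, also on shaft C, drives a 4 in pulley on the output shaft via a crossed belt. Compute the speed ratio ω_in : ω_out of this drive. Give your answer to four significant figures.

0.7500

Each stage contributes driven/driver: gear mesh 21/28 = 0.75, belt 180/120 = 1.5, belt 4/6 = 0.66667.
Overall: 0.75 × 1.5 × 0.66667 = 0.75.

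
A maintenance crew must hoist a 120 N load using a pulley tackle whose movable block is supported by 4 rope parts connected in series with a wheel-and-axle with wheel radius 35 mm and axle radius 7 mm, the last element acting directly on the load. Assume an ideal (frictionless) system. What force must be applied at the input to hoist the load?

6 N

Block-and-tackle MA = number of supporting rope parts = 4.
Wheel-and-axle MA = R/r = 35/7 = 5.
Combined ideal MA = 4 × 5 = 20.
Effort = load / MA = 120 / 20 = 6 N.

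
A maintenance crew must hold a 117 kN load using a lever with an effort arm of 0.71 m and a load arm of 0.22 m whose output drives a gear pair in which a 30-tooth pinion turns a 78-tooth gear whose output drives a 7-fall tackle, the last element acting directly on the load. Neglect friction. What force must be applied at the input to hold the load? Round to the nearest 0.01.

1.99 kN

Lever MA = effort arm / load arm = 0.71/0.22 = 3.2273.
Gear pair MA = 78/30 = 2.6.
Block-and-tackle MA = number of supporting rope parts = 7.
Combined ideal MA = 3.2273 × 2.6 × 7 = 58.736.
Effort = load / MA = 117 / 58.736 = 1.992 kN.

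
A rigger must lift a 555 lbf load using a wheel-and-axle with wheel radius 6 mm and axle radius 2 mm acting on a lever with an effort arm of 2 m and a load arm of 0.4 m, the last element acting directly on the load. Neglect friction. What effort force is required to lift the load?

Wheel-and-axle MA = R/r = 6/2 = 3.
Lever MA = effort arm / load arm = 2/0.4 = 5.
Combined ideal MA = 3 × 5 = 15.
Effort = load / MA = 555 / 15 = 37 lbf.

37 lbf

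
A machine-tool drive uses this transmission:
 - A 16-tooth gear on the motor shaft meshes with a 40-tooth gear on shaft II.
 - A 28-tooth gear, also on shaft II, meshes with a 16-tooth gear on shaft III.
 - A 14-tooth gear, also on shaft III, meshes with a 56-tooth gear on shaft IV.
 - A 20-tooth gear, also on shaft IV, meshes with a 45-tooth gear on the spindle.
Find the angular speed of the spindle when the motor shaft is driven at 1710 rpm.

133 rpm

the motor shaft → shaft II (gear mesh, 40/16): 1710 ÷ 2.5 = 684 rpm
shaft II → shaft III (gear mesh, 16/28): 684 ÷ 0.57143 = 1197 rpm
shaft III → shaft IV (gear mesh, 56/14): 1197 ÷ 4 = 299.25 rpm
shaft IV → the spindle (gear mesh, 45/20): 299.25 ÷ 2.25 = 133 rpm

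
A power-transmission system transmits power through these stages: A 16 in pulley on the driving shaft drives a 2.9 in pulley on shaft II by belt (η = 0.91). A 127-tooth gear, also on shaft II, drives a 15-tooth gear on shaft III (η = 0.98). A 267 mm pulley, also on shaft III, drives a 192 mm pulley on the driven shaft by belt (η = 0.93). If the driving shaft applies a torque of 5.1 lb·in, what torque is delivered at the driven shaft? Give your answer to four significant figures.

0.06511 lb·in

Belt: ratio = 2.9/16 = 0.18125; torque at shaft II = 5.1 × 0.18125 × 0.91 = 0.84118 lb·in.
Gear mesh: ratio = 15/127 = 0.11811; torque at shaft III = 0.84118 × 0.11811 × 0.98 = 0.097365 lb·in.
Belt: ratio = 192/267 = 0.7191; torque at the driven shaft = 0.097365 × 0.7191 × 0.93 = 0.065114 lb·in.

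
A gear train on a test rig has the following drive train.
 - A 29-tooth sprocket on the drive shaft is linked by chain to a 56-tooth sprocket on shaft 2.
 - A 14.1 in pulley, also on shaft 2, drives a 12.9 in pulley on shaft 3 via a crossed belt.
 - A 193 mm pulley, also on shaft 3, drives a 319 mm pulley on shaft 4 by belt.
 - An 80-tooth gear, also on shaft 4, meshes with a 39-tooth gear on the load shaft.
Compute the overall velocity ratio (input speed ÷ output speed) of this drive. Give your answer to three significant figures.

1.42

Each stage contributes driven/driver: chain 56/29 = 1.931, belt 12.9/14.1 = 0.91489, belt 319/193 = 1.6528, gear mesh 39/80 = 0.4875.
Overall: 1.931 × 0.91489 × 1.6528 × 0.4875 = 1.4235.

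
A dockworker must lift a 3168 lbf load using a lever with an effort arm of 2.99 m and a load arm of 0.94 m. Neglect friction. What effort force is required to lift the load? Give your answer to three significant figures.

996 lbf

Lever MA = effort arm / load arm = 2.99/0.94 = 3.1809.
Effort = load / MA = 3168 / 3.1809 = 995.96 lbf.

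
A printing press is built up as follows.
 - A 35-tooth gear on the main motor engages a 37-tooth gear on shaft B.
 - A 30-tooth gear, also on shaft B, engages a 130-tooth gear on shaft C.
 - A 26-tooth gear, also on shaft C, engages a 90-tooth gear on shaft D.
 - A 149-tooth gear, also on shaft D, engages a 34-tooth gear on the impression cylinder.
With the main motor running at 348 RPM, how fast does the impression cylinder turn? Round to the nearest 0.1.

gear mesh 37/35 = 1.0571 → 348/1.0571 = 329.19 RPM
gear mesh 130/30 = 4.3333 → 329.19/4.3333 = 75.967 RPM
gear mesh 90/26 = 3.4615 → 75.967/3.4615 = 21.946 RPM
gear mesh 34/149 = 0.22819 → 21.946/0.22819 = 96.175 RPM

96.2 RPM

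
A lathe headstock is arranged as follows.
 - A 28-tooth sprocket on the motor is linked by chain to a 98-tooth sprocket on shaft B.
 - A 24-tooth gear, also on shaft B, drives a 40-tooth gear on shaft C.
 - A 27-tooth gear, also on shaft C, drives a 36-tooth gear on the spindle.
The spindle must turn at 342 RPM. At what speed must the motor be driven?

Overall ratio R = 3.5 × 1.6667 × 1.3333 = 7.7778.
Required input speed = output speed × R = 342 × 7.7778 = 2660 RPM.

2660 RPM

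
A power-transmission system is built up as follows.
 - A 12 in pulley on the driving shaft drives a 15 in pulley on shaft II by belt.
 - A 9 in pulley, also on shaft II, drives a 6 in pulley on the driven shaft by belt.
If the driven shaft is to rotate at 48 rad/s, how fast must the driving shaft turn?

Overall ratio R = 1.25 × 0.66667 = 0.83333.
Required input speed = output speed × R = 48 × 0.83333 = 40 rad/s.

40 rad/s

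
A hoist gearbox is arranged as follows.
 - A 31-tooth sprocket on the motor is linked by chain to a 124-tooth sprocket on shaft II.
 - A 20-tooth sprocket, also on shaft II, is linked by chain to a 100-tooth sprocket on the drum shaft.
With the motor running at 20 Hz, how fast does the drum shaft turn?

1 Hz

the motor → shaft II (chain, 124/31): 20 ÷ 4 = 5 Hz
shaft II → the drum shaft (chain, 100/20): 5 ÷ 5 = 1 Hz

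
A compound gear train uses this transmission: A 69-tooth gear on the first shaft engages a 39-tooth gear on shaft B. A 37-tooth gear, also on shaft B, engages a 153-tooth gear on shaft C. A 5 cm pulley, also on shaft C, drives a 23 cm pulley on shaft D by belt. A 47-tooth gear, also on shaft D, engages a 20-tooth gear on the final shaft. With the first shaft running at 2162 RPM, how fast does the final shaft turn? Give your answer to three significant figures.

473 RPM

the first shaft → shaft B (gear mesh, 39/69): 2162 ÷ 0.56522 = 3825.1 RPM
shaft B → shaft C (gear mesh, 153/37): 3825.1 ÷ 4.1351 = 925.02 RPM
shaft C → shaft D (belt, 23/5): 925.02 ÷ 4.6 = 201.09 RPM
shaft D → the final shaft (gear mesh, 20/47): 201.09 ÷ 0.42553 = 472.56 RPM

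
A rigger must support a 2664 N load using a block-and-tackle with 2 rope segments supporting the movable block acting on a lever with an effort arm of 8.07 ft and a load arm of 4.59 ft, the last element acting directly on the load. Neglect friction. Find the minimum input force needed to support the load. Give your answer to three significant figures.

Block-and-tackle MA = number of supporting rope parts = 2.
Lever MA = effort arm / load arm = 8.07/4.59 = 1.7582.
Combined ideal MA = 2 × 1.7582 = 3.5163.
Effort = load / MA = 2664 / 3.5163 = 757.61 N.

758 N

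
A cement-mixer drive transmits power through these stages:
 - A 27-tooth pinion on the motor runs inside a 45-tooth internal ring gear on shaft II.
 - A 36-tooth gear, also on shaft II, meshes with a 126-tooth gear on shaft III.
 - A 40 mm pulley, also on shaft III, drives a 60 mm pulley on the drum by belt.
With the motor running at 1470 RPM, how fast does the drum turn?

168 RPM

the motor → shaft II (internal gear, 45/27): 1470 ÷ 1.6667 = 882 RPM
shaft II → shaft III (gear mesh, 126/36): 882 ÷ 3.5 = 252 RPM
shaft III → the drum (belt, 60/40): 252 ÷ 1.5 = 168 RPM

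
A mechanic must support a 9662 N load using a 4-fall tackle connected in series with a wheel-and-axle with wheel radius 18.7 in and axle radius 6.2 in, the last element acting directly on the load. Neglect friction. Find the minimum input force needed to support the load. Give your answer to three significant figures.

Block-and-tackle MA = number of supporting rope parts = 4.
Wheel-and-axle MA = R/r = 18.7/6.2 = 3.0161.
Combined ideal MA = 4 × 3.0161 = 12.065.
Effort = load / MA = 9662 / 12.065 = 800.86 N.

801 N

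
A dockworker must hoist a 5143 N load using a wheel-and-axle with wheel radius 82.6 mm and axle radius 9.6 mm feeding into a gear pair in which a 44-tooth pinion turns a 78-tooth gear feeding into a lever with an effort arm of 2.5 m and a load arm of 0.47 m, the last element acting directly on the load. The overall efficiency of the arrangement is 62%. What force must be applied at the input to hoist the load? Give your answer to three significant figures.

102 N

Wheel-and-axle MA = R/r = 82.6/9.6 = 8.6042.
Gear pair MA = 78/44 = 1.7727.
Lever MA = effort arm / load arm = 2.5/0.47 = 5.3191.
Combined ideal MA = 8.6042 × 1.7727 × 5.3191 = 81.132.
Actual MA = 81.132 × 0.62 = 50.302.
Effort = load / actual MA = 5143 / 50.302 = 102.24 N.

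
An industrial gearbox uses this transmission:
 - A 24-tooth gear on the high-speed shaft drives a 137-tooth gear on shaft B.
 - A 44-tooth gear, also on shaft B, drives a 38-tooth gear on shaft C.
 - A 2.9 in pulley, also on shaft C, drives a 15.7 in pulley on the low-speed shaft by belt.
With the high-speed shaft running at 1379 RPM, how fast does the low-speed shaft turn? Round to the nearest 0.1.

gear mesh 137/24 = 5.7083 → 1379/5.7083 = 241.58 RPM
gear mesh 38/44 = 0.86364 → 241.58/0.86364 = 279.72 RPM
belt 15.7/2.9 = 5.4138 → 279.72/5.4138 = 51.668 RPM

51.7 RPM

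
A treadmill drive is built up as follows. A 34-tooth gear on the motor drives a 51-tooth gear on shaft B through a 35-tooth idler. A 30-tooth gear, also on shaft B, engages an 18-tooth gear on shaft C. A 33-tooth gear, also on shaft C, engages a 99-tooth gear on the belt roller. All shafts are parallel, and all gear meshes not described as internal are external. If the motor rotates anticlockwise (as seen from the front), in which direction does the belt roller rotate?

anticlockwise

the motor → shaft B: driver → idler → driven is 2 external meshes, 2 reversals → CCW.
shaft B → shaft C: external mesh, 1 reversal → CW.
shaft C → the belt roller: external mesh, 1 reversal → CCW.
4 reversals in total — an even number — so the belt roller turns the same way as the motor.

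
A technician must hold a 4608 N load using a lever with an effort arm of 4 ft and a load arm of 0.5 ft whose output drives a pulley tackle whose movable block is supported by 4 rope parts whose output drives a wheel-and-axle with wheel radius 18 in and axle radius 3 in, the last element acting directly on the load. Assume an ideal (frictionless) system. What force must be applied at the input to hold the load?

Lever MA = effort arm / load arm = 4/0.5 = 8.
Block-and-tackle MA = number of supporting rope parts = 4.
Wheel-and-axle MA = R/r = 18/3 = 6.
Combined ideal MA = 8 × 4 × 6 = 192.
Effort = load / MA = 4608 / 192 = 24 N.

24 N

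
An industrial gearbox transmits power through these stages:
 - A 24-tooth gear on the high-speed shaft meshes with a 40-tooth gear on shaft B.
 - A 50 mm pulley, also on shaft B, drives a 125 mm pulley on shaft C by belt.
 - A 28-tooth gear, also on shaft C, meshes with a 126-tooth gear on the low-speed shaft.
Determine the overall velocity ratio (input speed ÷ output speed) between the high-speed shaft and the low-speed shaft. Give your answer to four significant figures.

18.75

Each stage contributes driven/driver: gear mesh 40/24 = 1.6667, belt 125/50 = 2.5, gear mesh 126/28 = 4.5.
Overall: 1.6667 × 2.5 × 4.5 = 18.75.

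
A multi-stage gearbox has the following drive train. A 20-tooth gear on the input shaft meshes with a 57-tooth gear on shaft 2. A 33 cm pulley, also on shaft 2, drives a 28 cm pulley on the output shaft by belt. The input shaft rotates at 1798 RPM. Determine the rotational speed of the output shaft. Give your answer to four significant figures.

Gear mesh: ratio = 57/20 = 2.85, so shaft 2 turns at 1798 / 2.85 = 630.88 RPM.
Belt: ratio = 28/33 = 0.84848, so the output shaft turns at 630.88 / 0.84848 = 743.53 RPM.

743.5 RPM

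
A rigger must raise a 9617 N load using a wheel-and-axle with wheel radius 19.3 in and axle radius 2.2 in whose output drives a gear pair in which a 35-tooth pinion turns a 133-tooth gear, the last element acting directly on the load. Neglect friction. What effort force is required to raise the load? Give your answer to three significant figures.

288 N

Wheel-and-axle MA = R/r = 19.3/2.2 = 8.7727.
Gear pair MA = 133/35 = 3.8.
Combined ideal MA = 8.7727 × 3.8 = 33.336.
Effort = load / MA = 9617 / 33.336 = 288.48 N.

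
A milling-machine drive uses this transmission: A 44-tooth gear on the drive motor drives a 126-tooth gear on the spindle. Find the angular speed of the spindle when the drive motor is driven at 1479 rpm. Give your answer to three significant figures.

516 rpm

Gear mesh: ratio = 126/44 = 2.8636, so the spindle turns at 1479 / 2.8636 = 516.48 rpm.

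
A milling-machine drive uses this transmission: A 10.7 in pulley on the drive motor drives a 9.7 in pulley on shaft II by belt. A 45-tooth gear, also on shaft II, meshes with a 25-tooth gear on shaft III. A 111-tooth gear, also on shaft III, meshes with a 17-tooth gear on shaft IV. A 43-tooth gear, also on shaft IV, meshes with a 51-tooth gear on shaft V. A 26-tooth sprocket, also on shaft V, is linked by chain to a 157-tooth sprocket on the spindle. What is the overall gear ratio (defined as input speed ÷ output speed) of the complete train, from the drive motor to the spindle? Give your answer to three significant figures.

0.552

Each stage contributes driven/driver: belt 9.7/10.7 = 0.90654, gear mesh 25/45 = 0.55556, gear mesh 17/111 = 0.15315, gear mesh 51/43 = 1.186, chain 157/26 = 6.0385.
Overall: 0.90654 × 0.55556 × 0.15315 × 1.186 × 6.0385 = 0.55242.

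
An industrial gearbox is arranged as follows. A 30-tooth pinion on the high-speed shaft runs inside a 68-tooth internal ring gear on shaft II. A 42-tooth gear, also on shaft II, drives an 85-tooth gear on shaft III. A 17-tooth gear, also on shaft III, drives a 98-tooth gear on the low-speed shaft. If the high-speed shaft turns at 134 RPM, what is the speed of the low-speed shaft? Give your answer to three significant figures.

the high-speed shaft → shaft II (internal gear, 68/30): 134 ÷ 2.2667 = 59.118 RPM
shaft II → shaft III (gear mesh, 85/42): 59.118 ÷ 2.0238 = 29.211 RPM
shaft III → the low-speed shaft (gear mesh, 98/17): 29.211 ÷ 5.7647 = 5.0672 RPM

5.07 RPM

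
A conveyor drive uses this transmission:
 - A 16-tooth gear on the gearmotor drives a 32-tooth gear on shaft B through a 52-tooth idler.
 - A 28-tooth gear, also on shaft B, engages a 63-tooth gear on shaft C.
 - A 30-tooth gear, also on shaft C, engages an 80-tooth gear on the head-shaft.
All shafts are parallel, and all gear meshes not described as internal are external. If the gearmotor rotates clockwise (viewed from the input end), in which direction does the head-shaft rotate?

the gearmotor → shaft B: driver → idler → driven is 2 external meshes, 2 reversals → CW.
shaft B → shaft C: external mesh, 1 reversal → CCW.
shaft C → the head-shaft: external mesh, 1 reversal → CW.
4 reversals in total — an even number — so the head-shaft turns the same way as the gearmotor.

clockwise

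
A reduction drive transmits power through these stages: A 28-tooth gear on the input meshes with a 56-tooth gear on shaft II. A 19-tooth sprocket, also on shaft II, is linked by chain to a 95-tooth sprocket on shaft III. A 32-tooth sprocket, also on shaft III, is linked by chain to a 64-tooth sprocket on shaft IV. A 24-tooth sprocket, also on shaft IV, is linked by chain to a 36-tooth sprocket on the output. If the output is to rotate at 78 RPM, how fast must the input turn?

Overall ratio R = 2 × 5 × 2 × 1.5 = 30.
Required input speed = output speed × R = 78 × 30 = 2340 RPM.

2340 RPM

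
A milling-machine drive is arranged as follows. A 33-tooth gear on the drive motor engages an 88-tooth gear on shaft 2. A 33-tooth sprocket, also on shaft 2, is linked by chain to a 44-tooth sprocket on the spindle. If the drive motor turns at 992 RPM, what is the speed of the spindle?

Gear mesh: ratio = 88/33 = 2.6667, so shaft 2 turns at 992 / 2.6667 = 372 RPM.
Chain: ratio = 44/33 = 1.3333, so the spindle turns at 372 / 1.3333 = 279 RPM.

279 RPM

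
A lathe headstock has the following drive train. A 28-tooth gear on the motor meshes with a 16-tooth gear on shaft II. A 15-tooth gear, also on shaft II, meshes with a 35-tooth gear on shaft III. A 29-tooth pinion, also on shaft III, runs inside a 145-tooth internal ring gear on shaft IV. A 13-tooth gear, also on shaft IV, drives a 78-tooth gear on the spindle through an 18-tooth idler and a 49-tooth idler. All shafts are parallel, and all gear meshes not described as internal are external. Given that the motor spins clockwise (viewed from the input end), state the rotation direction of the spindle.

counterclockwise

the motor → shaft II: external mesh, 1 reversal → CCW.
shaft II → shaft III: external mesh, 1 reversal → CW.
shaft III → shaft IV: internal mesh, same direction → CW.
shaft IV → the spindle: driver → idler → idler → driven is 3 external meshes, 3 reversals → CCW.
5 reversals in total — an odd number — so the spindle turns opposite to the motor.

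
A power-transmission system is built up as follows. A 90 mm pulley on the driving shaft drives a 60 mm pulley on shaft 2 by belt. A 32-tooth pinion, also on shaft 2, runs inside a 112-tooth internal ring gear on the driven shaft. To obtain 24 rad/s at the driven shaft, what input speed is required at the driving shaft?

Overall ratio R = 0.66667 × 3.5 = 2.3333.
Required input speed = output speed × R = 24 × 2.3333 = 56 rad/s.

56 rad/s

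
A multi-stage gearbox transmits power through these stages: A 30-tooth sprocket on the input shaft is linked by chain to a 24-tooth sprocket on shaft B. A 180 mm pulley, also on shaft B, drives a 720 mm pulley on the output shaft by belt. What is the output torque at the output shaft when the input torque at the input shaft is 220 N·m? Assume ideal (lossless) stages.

chain 24/30 = 0.8 → τ = 220·0.8 = 176 N·m
belt 720/180 = 4 → τ = 176·4 = 704 N·m

704 N·m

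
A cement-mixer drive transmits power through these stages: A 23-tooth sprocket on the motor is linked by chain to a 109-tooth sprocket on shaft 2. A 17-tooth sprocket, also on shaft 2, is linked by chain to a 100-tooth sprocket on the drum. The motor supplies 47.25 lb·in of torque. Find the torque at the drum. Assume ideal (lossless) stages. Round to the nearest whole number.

chain 109/23 = 4.7391 → τ = 47.25·4.7391 = 223.92 lb·in
chain 100/17 = 5.8824 → τ = 223.92·5.8824 = 1317.2 lb·in

1317 lb·in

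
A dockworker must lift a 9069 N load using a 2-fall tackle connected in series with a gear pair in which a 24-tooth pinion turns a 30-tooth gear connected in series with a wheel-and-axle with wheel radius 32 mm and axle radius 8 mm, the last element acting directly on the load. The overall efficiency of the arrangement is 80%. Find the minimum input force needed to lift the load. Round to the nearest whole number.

1134 N

Block-and-tackle MA = number of supporting rope parts = 2.
Gear pair MA = 30/24 = 1.25.
Wheel-and-axle MA = R/r = 32/8 = 4.
Combined ideal MA = 2 × 1.25 × 4 = 10.
Actual MA = 10 × 0.80 = 8.
Effort = load / actual MA = 9069 / 8 = 1133.6 N.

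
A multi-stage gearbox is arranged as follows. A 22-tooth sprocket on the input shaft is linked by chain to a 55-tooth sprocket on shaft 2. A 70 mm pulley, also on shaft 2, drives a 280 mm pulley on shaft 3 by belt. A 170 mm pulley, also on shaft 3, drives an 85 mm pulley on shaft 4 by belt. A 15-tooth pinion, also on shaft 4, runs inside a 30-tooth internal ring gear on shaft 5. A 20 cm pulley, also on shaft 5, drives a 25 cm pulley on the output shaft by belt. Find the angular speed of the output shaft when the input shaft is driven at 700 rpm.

Chain: ratio = 55/22 = 2.5, so shaft 2 turns at 700 / 2.5 = 280 rpm.
Belt: ratio = 280/70 = 4, so shaft 3 turns at 280 / 4 = 70 rpm.
Belt: ratio = 85/170 = 0.5, so shaft 4 turns at 70 / 0.5 = 140 rpm.
Internal gear: ratio = 30/15 = 2, so shaft 5 turns at 140 / 2 = 70 rpm.
Belt: ratio = 25/20 = 1.25, so the output shaft turns at 70 / 1.25 = 56 rpm.

56 rpm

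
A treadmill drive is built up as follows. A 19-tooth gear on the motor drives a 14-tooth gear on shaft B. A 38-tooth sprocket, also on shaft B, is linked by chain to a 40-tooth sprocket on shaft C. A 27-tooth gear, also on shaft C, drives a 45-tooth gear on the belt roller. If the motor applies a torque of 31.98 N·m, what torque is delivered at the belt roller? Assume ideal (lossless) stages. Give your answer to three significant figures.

41.3 N·m

Gear mesh: ratio = 14/19 = 0.73684; torque at shaft B = 31.98 × 0.73684 = 23.564 N·m.
Chain: ratio = 40/38 = 1.0526; torque at shaft C = 23.564 × 1.0526 = 24.804 N·m.
Gear mesh: ratio = 45/27 = 1.6667; torque at the belt roller = 24.804 × 1.6667 = 41.341 N·m.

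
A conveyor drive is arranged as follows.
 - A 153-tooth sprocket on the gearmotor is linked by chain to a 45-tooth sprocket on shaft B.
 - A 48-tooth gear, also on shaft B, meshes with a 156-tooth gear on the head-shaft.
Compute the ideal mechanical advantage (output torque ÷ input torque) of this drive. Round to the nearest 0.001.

0.956

Each stage contributes driven/driver: chain 45/153 = 0.29412, gear mesh 156/48 = 3.25.
Overall: 0.29412 × 3.25 = 0.95588.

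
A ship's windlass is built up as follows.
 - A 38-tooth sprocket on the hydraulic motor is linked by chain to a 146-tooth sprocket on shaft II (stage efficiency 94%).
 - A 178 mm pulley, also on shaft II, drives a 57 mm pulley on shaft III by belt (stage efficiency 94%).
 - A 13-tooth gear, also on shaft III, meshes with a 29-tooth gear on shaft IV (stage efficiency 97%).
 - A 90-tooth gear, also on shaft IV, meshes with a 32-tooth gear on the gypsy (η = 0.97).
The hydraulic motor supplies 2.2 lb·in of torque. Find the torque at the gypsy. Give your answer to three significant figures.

1.78 lb·in

chain 146/38 = 3.8421 → τ = 2.2·3.8421·0.94 = 7.9455 lb·in
belt 57/178 = 0.32022 → τ = 7.9455·0.32022·0.94 = 2.3917 lb·in
gear mesh 29/13 = 2.2308 → τ = 2.3917·2.2308·0.97 = 5.1752 lb·in
gear mesh 32/90 = 0.35556 → τ = 5.1752·0.35556·0.97 = 1.7849 lb·in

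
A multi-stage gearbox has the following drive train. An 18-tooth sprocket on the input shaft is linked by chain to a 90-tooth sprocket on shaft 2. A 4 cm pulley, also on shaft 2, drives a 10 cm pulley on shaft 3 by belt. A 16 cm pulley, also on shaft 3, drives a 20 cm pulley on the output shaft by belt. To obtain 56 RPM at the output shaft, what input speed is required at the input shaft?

Overall ratio R = 5 × 2.5 × 1.25 = 15.625.
Required input speed = output speed × R = 56 × 15.625 = 875 RPM.

875 RPM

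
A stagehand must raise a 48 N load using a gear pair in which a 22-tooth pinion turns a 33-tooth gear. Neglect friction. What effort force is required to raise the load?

32 N

Gear pair MA = 33/22 = 1.5.
Effort = load / MA = 48 / 1.5 = 32 N.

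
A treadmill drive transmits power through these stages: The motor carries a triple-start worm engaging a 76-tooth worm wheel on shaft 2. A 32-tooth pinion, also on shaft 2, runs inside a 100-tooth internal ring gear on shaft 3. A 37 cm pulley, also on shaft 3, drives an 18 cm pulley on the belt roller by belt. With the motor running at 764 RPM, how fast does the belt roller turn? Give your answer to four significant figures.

worm 76/3 = 25.333 → 764/25.333 = 30.158 RPM
internal gear 100/32 = 3.125 → 30.158/3.125 = 9.6505 RPM
belt 18/37 = 0.48649 → 9.6505/0.48649 = 19.837 RPM

19.84 RPM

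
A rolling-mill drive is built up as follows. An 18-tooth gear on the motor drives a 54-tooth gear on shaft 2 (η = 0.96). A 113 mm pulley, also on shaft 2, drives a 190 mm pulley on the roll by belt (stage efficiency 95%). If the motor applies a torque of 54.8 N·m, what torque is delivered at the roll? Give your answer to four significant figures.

Gear mesh: ratio = 54/18 = 3; torque at shaft 2 = 54.8 × 3 × 0.96 = 157.82 N·m.
Belt: ratio = 190/113 = 1.6814; torque at the roll = 157.82 × 1.6814 × 0.95 = 252.1 N·m.

252.1 N·m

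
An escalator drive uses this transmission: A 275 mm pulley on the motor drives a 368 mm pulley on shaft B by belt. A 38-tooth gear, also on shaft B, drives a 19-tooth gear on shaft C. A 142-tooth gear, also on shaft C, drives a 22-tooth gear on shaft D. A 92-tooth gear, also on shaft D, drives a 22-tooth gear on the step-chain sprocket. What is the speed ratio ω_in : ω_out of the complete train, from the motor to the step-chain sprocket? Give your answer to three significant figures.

Each stage contributes driven/driver: belt 368/275 = 1.3382, gear mesh 19/38 = 0.5, gear mesh 22/142 = 0.15493, gear mesh 22/92 = 0.23913.
Overall: 1.3382 × 0.5 × 0.15493 × 0.23913 = 0.024789.

0.0248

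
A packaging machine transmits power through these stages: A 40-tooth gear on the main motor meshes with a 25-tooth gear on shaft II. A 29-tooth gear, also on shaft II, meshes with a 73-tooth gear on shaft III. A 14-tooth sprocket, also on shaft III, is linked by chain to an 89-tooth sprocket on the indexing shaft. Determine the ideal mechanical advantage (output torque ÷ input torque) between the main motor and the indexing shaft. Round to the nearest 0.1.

10.0

Each stage contributes driven/driver: gear mesh 25/40 = 0.625, gear mesh 73/29 = 2.5172, chain 89/14 = 6.3571.
Overall: 0.625 × 2.5172 × 6.3571 = 10.002.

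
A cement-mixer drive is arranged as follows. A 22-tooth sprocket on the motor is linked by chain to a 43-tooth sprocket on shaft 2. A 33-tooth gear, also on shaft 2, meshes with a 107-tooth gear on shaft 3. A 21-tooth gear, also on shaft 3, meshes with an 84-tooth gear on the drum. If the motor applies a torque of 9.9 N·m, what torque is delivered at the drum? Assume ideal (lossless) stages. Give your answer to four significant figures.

251.0 N·m

chain 43/22 = 1.9545 → τ = 9.9·1.9545 = 19.35 N·m
gear mesh 107/33 = 3.2424 → τ = 19.35·3.2424 = 62.741 N·m
gear mesh 84/21 = 4 → τ = 62.741·4 = 250.96 N·m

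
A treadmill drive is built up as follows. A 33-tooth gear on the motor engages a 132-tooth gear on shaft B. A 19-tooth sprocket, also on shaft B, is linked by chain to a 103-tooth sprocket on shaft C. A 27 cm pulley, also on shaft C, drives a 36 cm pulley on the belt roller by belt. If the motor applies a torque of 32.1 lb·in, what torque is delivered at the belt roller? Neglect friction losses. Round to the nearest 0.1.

After the gear mesh (132/33): 32.1 × 4 = 128.4 lb·in
After the chain (103/19): 128.4 × 5.4211 = 696.06 lb·in
After the belt (36/27): 696.06 × 1.3333 = 928.08 lb·in

928.1 lb·in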